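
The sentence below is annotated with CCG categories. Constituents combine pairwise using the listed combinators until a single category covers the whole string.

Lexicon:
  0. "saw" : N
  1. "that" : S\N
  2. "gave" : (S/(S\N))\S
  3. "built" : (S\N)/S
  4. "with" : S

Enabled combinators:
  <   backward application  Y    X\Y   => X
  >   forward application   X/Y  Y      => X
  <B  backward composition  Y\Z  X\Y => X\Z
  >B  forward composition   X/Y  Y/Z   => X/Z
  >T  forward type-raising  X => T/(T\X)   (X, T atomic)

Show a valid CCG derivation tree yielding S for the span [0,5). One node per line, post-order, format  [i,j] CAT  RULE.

[0,1] N  lex  "saw"
[1,2] S\N  lex  "that"
[0,2] S  <  k=1
[2,3] (S/(S\N))\S  lex  "gave"
[0,3] S/(S\N)  <  k=2
[3,4] (S\N)/S  lex  "built"
[4,5] S  lex  "with"
[3,5] S\N  >  k=4
[0,5] S  >  k=3

[0,5] S   >
  [0,3] S/(S\N)   <
    [0,2] S   <
      [0,1] "saw" : N
      [1,2] "that" : S\N
    [2,3] "gave" : (S/(S\N))\S
  [3,5] S\N   >
    [3,4] "built" : (S\N)/S
    [4,5] "with" : S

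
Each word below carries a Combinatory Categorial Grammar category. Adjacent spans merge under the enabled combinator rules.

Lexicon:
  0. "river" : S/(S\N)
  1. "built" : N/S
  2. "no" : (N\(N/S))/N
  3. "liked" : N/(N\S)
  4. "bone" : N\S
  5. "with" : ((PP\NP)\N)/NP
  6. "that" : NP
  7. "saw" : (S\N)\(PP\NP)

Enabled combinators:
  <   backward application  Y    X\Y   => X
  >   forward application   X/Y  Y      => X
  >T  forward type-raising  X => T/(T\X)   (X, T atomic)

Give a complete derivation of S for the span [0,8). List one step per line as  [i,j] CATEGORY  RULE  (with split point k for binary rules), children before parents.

[0,8] S   >
  [0,1] "river" : S/(S\N)
  [1,8] S\N   <
    [1,7] PP\NP   <
      [1,5] N   <
        [1,2] "built" : N/S
        [2,5] N\(N/S)   >
          [2,3] "no" : (N\(N/S))/N
          [3,5] N   >
            [3,4] "liked" : N/(N\S)
            [4,5] "bone" : N\S
      [5,7] (PP\NP)\N   >
        [5,6] "with" : ((PP\NP)\N)/NP
        [6,7] "that" : NP
    [7,8] "saw" : (S\N)\(PP\NP)

[0,1] S/(S\N)  lex  "river"
[1,2] N/S  lex  "built"
[2,3] (N\(N/S))/N  lex  "no"
[3,4] N/(N\S)  lex  "liked"
[4,5] N\S  lex  "bone"
[3,5] N  >  k=4
[2,5] N\(N/S)  >  k=3
[1,5] N  <  k=2
[5,6] ((PP\NP)\N)/NP  lex  "with"
[6,7] NP  lex  "that"
[5,7] (PP\NP)\N  >  k=6
[1,7] PP\NP  <  k=5
[7,8] (S\N)\(PP\NP)  lex  "saw"
[1,8] S\N  <  k=7
[0,8] S  >  k=1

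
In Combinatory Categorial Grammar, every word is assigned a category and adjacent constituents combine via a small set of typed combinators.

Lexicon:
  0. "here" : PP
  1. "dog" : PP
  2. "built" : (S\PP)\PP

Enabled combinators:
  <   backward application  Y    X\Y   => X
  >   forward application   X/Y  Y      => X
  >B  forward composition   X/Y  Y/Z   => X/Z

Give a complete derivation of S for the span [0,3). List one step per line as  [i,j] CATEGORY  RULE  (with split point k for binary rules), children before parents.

[0,3] S   <
  [0,1] "here" : PP
  [1,3] S\PP   <
    [1,2] "dog" : PP
    [2,3] "built" : (S\PP)\PP

[0,1] PP  lex  "here"
[1,2] PP  lex  "dog"
[2,3] (S\PP)\PP  lex  "built"
[1,3] S\PP  <  k=2
[0,3] S  <  k=1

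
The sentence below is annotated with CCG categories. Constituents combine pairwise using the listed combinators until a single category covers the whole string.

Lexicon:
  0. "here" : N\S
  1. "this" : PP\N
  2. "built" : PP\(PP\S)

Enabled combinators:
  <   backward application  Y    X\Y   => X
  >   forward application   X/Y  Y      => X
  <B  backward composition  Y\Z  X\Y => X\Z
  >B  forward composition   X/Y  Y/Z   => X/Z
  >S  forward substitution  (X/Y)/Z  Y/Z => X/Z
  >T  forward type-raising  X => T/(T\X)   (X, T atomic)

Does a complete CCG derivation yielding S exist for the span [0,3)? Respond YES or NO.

NO

N\S PP\N PP\(PP\S)
CKY chart[0,3] = {N/(N\PP), NP/(NP\PP), PP, PP/(PP\PP), S/(S\PP)}; S ∉ chart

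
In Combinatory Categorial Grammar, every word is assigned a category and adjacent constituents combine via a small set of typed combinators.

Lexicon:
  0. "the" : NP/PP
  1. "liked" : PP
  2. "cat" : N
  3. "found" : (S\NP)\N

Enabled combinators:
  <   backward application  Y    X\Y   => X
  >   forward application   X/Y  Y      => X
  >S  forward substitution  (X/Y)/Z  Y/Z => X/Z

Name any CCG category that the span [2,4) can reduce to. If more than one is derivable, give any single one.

[0,4] S   <
  [0,2] NP   >
    [0,1] "the" : NP/PP
    [1,2] "liked" : PP
  [2,4] S\NP   <
    [2,3] "cat" : N
    [3,4] "found" : (S\NP)\N

S\NP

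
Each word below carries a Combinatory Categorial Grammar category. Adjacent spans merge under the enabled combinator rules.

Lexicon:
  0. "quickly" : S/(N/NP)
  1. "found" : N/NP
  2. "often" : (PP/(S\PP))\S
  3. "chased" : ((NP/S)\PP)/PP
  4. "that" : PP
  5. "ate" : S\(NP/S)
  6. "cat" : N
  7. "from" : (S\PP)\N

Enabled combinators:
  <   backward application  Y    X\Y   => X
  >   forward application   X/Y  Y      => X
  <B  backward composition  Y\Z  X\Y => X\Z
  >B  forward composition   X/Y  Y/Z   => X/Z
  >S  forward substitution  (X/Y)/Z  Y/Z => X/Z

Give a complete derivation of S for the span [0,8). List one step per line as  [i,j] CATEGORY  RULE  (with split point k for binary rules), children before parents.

[0,1] S/(N/NP)  lex  "quickly"
[1,2] N/NP  lex  "found"
[0,2] S  >  k=1
[2,3] (PP/(S\PP))\S  lex  "often"
[0,3] PP/(S\PP)  <  k=2
[3,4] ((NP/S)\PP)/PP  lex  "chased"
[4,5] PP  lex  "that"
[3,5] (NP/S)\PP  >  k=4
[5,6] S\(NP/S)  lex  "ate"
[3,6] S\PP  <B  k=5
[0,6] PP  >  k=3
[6,7] N  lex  "cat"
[7,8] (S\PP)\N  lex  "from"
[6,8] S\PP  <  k=7
[0,8] S  <  k=6

[0,8] S   <
  [0,6] PP   >
    [0,3] PP/(S\PP)   <
      [0,2] S   >
        [0,1] "quickly" : S/(N/NP)
        [1,2] "found" : N/NP
      [2,3] "often" : (PP/(S\PP))\S
    [3,6] S\PP   <B
      [3,5] (NP/S)\PP   >
        [3,4] "chased" : ((NP/S)\PP)/PP
        [4,5] "that" : PP
      [5,6] "ate" : S\(NP/S)
  [6,8] S\PP   <
    [6,7] "cat" : N
    [7,8] "from" : (S\PP)\N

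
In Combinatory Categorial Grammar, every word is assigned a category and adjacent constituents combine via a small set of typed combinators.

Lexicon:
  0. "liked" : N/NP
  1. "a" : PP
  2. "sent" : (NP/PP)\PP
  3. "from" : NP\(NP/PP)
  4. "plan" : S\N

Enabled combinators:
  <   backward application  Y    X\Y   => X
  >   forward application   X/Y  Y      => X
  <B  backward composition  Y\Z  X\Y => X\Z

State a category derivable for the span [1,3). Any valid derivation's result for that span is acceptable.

[0,5] S   <
  [0,4] N   >
    [0,1] "liked" : N/NP
    [1,4] NP   <
      [1,3] NP/PP   <
        [1,2] "a" : PP
        [2,3] "sent" : (NP/PP)\PP
      [3,4] "from" : NP\(NP/PP)
  [4,5] "plan" : S\N

NP/PP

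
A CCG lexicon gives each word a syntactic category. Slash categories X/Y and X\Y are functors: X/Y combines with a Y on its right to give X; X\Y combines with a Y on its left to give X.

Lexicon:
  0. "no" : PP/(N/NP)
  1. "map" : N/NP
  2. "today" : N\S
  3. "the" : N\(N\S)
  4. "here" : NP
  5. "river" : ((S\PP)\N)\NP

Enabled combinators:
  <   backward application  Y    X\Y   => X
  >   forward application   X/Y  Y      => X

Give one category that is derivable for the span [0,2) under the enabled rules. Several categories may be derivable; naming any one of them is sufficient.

PP

[0,6] S   <
  [0,2] PP   >
    [0,1] "no" : PP/(N/NP)
    [1,2] "map" : N/NP
  [2,6] S\PP   <
    [2,4] N   <
      [2,3] "today" : N\S
      [3,4] "the" : N\(N\S)
    [4,6] (S\PP)\N   <
      [4,5] "here" : NP
      [5,6] "river" : ((S\PP)\N)\NP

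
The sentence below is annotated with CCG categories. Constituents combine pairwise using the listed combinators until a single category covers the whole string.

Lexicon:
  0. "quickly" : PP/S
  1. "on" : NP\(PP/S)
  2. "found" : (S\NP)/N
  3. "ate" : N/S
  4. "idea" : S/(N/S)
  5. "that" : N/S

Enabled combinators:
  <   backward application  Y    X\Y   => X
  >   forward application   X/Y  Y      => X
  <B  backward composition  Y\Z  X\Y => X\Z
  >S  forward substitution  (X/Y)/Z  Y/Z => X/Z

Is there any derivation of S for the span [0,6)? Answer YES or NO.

[0,6] S   <
  [0,2] NP   <
    [0,1] "quickly" : PP/S
    [1,2] "on" : NP\(PP/S)
  [2,6] S\NP   >
    [2,3] "found" : (S\NP)/N
    [3,6] N   >
      [3,4] "ate" : N/S
      [4,6] S   >
        [4,5] "idea" : S/(N/S)
        [5,6] "that" : N/S

YES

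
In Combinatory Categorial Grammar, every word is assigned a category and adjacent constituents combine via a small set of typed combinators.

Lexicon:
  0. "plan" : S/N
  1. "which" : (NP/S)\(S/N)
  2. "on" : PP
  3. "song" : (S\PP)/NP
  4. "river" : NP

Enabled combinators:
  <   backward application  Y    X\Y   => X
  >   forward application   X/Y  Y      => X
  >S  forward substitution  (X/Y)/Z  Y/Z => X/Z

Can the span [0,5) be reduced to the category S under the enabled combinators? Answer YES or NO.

NO

S/N (NP/S)\(S/N) PP (S\PP)/NP NP
CKY chart[0,5] = {NP}; S ∉ chart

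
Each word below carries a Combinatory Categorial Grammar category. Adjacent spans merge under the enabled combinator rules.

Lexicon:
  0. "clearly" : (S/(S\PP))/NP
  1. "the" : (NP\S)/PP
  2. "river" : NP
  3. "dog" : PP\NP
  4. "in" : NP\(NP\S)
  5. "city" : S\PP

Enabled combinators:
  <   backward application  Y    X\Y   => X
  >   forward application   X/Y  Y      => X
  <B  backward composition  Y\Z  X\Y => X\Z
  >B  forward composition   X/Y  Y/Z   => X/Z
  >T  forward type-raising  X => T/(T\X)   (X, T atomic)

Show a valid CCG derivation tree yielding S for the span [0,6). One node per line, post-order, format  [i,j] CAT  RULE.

[0,6] S   >
  [0,5] S/(S\PP)   >
    [0,1] "clearly" : (S/(S\PP))/NP
    [1,5] NP   <
      [1,4] NP\S   >
        [1,2] "the" : (NP\S)/PP
        [2,4] PP   >
          [2,3] PP/(PP\NP)   >T
            [2,3] "river" : NP
          [3,4] "dog" : PP\NP
      [4,5] "in" : NP\(NP\S)
  [5,6] "city" : S\PP

[0,1] (S/(S\PP))/NP  lex  "clearly"
[1,2] (NP\S)/PP  lex  "the"
[2,3] NP  lex  "river"
[2,3] PP/(PP\NP)  >T
[3,4] PP\NP  lex  "dog"
[2,4] PP  >  k=3
[1,4] NP\S  >  k=2
[4,5] NP\(NP\S)  lex  "in"
[1,5] NP  <  k=4
[0,5] S/(S\PP)  >  k=1
[5,6] S\PP  lex  "city"
[0,6] S  >  k=5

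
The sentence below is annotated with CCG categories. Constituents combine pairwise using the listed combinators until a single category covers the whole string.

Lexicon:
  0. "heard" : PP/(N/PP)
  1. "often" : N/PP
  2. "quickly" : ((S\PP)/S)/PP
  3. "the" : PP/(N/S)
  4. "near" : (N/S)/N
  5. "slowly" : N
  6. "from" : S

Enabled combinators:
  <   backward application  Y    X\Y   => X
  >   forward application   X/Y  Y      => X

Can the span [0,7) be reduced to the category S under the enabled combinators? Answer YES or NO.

YES

[0,7] S   <
  [0,2] PP   >
    [0,1] "heard" : PP/(N/PP)
    [1,2] "often" : N/PP
  [2,7] S\PP   >
    [2,6] (S\PP)/S   >
      [2,3] "quickly" : ((S\PP)/S)/PP
      [3,6] PP   >
        [3,4] "the" : PP/(N/S)
        [4,6] N/S   >
          [4,5] "near" : (N/S)/N
          [5,6] "slowly" : N
    [6,7] "from" : S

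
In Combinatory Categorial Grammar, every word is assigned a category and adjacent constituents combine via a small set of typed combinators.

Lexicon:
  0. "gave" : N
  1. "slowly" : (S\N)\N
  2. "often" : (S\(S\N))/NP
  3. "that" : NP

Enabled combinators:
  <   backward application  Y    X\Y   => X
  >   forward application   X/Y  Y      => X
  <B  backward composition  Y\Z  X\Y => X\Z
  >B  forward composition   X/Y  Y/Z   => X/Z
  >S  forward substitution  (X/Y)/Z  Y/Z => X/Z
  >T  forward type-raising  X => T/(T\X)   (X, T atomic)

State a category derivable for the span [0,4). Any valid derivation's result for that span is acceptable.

S

[0,4] S   <
  [0,2] S\N   <
    [0,1] "gave" : N
    [1,2] "slowly" : (S\N)\N
  [2,4] S\(S\N)   >
    [2,3] "often" : (S\(S\N))/NP
    [3,4] "that" : NP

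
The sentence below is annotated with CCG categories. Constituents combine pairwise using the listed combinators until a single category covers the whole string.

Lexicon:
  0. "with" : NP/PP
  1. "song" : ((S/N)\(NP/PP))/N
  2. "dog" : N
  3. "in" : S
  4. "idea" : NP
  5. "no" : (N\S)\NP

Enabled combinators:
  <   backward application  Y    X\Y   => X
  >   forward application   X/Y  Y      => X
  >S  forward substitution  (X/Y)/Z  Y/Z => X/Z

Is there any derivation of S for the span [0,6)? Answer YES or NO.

[0,6] S   >
  [0,3] S/N   <
    [0,1] "with" : NP/PP
    [1,3] (S/N)\(NP/PP)   >
      [1,2] "song" : ((S/N)\(NP/PP))/N
      [2,3] "dog" : N
  [3,6] N   <
    [3,4] "in" : S
    [4,6] N\S   <
      [4,5] "idea" : NP
      [5,6] "no" : (N\S)\NP

YES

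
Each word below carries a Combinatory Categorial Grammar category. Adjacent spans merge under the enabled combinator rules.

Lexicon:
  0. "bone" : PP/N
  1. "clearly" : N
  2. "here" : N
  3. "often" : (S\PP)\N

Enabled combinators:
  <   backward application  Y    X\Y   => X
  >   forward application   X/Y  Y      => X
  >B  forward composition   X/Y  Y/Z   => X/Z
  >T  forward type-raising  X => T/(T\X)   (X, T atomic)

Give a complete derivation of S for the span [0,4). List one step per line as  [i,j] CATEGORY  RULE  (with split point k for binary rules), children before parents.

[0,1] PP/N  lex  "bone"
[1,2] N  lex  "clearly"
[0,2] PP  >  k=1
[2,3] N  lex  "here"
[3,4] (S\PP)\N  lex  "often"
[2,4] S\PP  <  k=3
[0,4] S  <  k=2

[0,4] S   <
  [0,2] PP   >
    [0,1] "bone" : PP/N
    [1,2] "clearly" : N
  [2,4] S\PP   <
    [2,3] "here" : N
    [3,4] "often" : (S\PP)\N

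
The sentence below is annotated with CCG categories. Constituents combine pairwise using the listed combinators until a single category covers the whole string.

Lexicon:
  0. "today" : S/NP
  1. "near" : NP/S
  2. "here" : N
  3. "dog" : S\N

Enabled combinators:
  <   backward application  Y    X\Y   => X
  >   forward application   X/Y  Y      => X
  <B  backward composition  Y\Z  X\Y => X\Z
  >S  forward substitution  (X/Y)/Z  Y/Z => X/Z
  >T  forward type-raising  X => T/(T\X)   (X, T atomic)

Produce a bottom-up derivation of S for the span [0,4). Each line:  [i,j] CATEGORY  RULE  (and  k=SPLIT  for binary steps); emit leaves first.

[0,4] S   >
  [0,1] "today" : S/NP
  [1,4] NP   >
    [1,2] "near" : NP/S
    [2,4] S   <
      [2,3] "here" : N
      [3,4] "dog" : S\N

[0,1] S/NP  lex  "today"
[1,2] NP/S  lex  "near"
[2,3] N  lex  "here"
[3,4] S\N  lex  "dog"
[2,4] S  <  k=3
[1,4] NP  >  k=2
[0,4] S  >  k=1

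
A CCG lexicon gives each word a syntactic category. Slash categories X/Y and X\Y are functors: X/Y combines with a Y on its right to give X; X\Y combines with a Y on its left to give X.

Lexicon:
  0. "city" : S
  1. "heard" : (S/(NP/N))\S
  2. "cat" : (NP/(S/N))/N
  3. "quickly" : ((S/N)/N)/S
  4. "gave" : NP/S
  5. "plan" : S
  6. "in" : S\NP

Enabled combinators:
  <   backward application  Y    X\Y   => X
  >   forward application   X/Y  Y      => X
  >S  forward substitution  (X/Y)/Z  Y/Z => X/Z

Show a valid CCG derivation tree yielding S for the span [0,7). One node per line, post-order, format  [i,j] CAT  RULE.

[0,7] S   >
  [0,2] S/(NP/N)   <
    [0,1] "city" : S
    [1,2] "heard" : (S/(NP/N))\S
  [2,7] NP/N   >S
    [2,3] "cat" : (NP/(S/N))/N
    [3,7] (S/N)/N   >
      [3,4] "quickly" : ((S/N)/N)/S
      [4,7] S   <
        [4,6] NP   >
          [4,5] "gave" : NP/S
          [5,6] "plan" : S
        [6,7] "in" : S\NP

[0,1] S  lex  "city"
[1,2] (S/(NP/N))\S  lex  "heard"
[0,2] S/(NP/N)  <  k=1
[2,3] (NP/(S/N))/N  lex  "cat"
[3,4] ((S/N)/N)/S  lex  "quickly"
[4,5] NP/S  lex  "gave"
[5,6] S  lex  "plan"
[4,6] NP  >  k=5
[6,7] S\NP  lex  "in"
[4,7] S  <  k=6
[3,7] (S/N)/N  >  k=4
[2,7] NP/N  >S  k=3
[0,7] S  >  k=2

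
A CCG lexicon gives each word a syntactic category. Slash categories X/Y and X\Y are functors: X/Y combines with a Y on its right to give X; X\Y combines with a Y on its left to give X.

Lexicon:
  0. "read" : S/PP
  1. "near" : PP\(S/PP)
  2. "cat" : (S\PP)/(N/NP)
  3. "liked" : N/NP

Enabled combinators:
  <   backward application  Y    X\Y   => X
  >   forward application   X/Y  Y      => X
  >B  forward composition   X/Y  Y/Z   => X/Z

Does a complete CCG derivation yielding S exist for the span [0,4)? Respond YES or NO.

[0,4] S   <
  [0,2] PP   <
    [0,1] "read" : S/PP
    [1,2] "near" : PP\(S/PP)
  [2,4] S\PP   >
    [2,3] "cat" : (S\PP)/(N/NP)
    [3,4] "liked" : N/NP

YES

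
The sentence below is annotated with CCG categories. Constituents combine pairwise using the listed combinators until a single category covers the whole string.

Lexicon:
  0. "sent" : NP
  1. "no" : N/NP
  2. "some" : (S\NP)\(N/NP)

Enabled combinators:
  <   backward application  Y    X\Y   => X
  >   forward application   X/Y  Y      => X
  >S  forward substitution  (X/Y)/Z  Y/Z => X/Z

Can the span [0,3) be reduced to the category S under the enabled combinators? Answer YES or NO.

YES

[0,3] S   <
  [0,1] "sent" : NP
  [1,3] S\NP   <
    [1,2] "no" : N/NP
    [2,3] "some" : (S\NP)\(N/NP)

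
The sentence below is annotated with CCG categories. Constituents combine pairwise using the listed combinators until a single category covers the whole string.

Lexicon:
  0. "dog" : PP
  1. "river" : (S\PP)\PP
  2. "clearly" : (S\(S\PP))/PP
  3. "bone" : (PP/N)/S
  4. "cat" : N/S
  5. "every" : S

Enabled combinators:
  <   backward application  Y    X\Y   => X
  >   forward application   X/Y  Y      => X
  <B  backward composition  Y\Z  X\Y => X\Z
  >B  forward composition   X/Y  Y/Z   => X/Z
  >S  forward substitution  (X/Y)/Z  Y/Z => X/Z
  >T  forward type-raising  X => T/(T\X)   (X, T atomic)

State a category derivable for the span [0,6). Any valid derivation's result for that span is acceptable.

[0,6] S   <
  [0,2] S\PP   <
    [0,1] "dog" : PP
    [1,2] "river" : (S\PP)\PP
  [2,6] S\(S\PP)   >
    [2,3] "clearly" : (S\(S\PP))/PP
    [3,6] PP   >
      [3,5] PP/S   >S
        [3,4] "bone" : (PP/N)/S
        [4,5] "cat" : N/S
      [5,6] "every" : S

S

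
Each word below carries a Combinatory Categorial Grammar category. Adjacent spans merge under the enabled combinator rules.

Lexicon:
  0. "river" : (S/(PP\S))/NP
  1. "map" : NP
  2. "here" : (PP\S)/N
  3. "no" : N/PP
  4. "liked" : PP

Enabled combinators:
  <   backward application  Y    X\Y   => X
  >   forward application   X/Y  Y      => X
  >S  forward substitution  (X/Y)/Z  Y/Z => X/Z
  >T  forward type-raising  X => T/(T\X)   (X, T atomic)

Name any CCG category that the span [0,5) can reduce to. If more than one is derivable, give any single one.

[0,5] S   >
  [0,2] S/(PP\S)   >
    [0,1] "river" : (S/(PP\S))/NP
    [1,2] "map" : NP
  [2,5] PP\S   >
    [2,3] "here" : (PP\S)/N
    [3,5] N   >
      [3,4] "no" : N/PP
      [4,5] "liked" : PP

S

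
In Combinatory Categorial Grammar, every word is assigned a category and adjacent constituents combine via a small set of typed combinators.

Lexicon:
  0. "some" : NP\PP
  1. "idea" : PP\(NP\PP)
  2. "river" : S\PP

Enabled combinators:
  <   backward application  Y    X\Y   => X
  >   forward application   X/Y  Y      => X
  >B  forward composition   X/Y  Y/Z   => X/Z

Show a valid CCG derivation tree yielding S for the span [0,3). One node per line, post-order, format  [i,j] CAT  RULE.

[0,3] S   <
  [0,2] PP   <
    [0,1] "some" : NP\PP
    [1,2] "idea" : PP\(NP\PP)
  [2,3] "river" : S\PP

[0,1] NP\PP  lex  "some"
[1,2] PP\(NP\PP)  lex  "idea"
[0,2] PP  <  k=1
[2,3] S\PP  lex  "river"
[0,3] S  <  k=2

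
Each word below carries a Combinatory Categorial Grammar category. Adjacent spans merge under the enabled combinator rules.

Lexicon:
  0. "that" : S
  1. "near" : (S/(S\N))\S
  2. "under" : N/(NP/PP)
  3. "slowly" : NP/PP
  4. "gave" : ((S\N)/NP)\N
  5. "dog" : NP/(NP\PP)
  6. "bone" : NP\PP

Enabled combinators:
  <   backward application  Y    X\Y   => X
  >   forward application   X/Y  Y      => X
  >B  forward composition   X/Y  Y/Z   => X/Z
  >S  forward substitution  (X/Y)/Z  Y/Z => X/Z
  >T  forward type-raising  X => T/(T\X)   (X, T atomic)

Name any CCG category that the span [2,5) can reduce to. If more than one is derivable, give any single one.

(S\N)/NP

[0,7] S   >
  [0,2] S/(S\N)   <
    [0,1] "that" : S
    [1,2] "near" : (S/(S\N))\S
  [2,7] S\N   >
    [2,5] (S\N)/NP   <
      [2,4] N   >
        [2,3] "under" : N/(NP/PP)
        [3,4] "slowly" : NP/PP
      [4,5] "gave" : ((S\N)/NP)\N
    [5,7] NP   >
      [5,6] "dog" : NP/(NP\PP)
      [6,7] "bone" : NP\PP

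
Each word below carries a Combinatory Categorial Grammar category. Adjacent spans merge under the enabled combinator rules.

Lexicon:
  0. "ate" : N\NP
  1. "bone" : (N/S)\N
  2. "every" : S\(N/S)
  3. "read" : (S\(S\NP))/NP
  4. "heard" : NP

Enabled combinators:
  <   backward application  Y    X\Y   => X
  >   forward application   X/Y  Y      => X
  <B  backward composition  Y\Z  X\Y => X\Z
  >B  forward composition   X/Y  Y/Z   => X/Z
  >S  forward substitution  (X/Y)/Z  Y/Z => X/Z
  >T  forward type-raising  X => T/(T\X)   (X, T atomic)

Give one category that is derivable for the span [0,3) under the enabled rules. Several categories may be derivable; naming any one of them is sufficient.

[0,5] S   <
  [0,3] S\NP   <B
    [0,1] "ate" : N\NP
    [1,3] S\N   <B
      [1,2] "bone" : (N/S)\N
      [2,3] "every" : S\(N/S)
  [3,5] S\(S\NP)   >
    [3,4] "read" : (S\(S\NP))/NP
    [4,5] "heard" : NP

S\NP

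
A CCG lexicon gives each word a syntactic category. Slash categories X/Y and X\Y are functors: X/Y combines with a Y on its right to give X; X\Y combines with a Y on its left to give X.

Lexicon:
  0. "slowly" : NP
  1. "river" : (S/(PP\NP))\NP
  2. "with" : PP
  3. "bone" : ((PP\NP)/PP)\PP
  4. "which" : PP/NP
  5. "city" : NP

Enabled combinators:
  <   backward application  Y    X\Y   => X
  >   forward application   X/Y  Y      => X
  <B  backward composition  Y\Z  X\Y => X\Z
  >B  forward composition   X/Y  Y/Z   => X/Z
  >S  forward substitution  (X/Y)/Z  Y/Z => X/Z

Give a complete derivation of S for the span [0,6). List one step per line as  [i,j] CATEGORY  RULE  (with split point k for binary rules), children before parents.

[0,1] NP  lex  "slowly"
[1,2] (S/(PP\NP))\NP  lex  "river"
[0,2] S/(PP\NP)  <  k=1
[2,3] PP  lex  "with"
[3,4] ((PP\NP)/PP)\PP  lex  "bone"
[2,4] (PP\NP)/PP  <  k=3
[4,5] PP/NP  lex  "which"
[5,6] NP  lex  "city"
[4,6] PP  >  k=5
[2,6] PP\NP  >  k=4
[0,6] S  >  k=2

[0,6] S   >
  [0,2] S/(PP\NP)   <
    [0,1] "slowly" : NP
    [1,2] "river" : (S/(PP\NP))\NP
  [2,6] PP\NP   >
    [2,4] (PP\NP)/PP   <
      [2,3] "with" : PP
      [3,4] "bone" : ((PP\NP)/PP)\PP
    [4,6] PP   >
      [4,5] "which" : PP/NP
      [5,6] "city" : NP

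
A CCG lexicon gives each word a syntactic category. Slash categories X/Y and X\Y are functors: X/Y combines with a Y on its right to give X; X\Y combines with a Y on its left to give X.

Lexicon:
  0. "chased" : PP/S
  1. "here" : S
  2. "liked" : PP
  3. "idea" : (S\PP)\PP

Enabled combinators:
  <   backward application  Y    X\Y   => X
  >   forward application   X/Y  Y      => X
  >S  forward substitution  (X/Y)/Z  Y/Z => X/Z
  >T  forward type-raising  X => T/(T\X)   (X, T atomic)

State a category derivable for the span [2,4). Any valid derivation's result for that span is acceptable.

S\PP

[0,4] S   <
  [0,2] PP   >
    [0,1] "chased" : PP/S
    [1,2] "here" : S
  [2,4] S\PP   <
    [2,3] "liked" : PP
    [3,4] "idea" : (S\PP)\PP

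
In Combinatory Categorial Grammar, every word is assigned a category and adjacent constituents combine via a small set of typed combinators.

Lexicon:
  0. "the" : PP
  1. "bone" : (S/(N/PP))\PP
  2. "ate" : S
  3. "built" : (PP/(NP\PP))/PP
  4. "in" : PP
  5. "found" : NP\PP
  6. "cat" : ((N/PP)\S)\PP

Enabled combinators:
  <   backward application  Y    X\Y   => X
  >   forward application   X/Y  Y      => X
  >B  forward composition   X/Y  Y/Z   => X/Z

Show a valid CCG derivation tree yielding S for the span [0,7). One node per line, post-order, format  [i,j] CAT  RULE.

[0,7] S   >
  [0,2] S/(N/PP)   <
    [0,1] "the" : PP
    [1,2] "bone" : (S/(N/PP))\PP
  [2,7] N/PP   <
    [2,3] "ate" : S
    [3,7] (N/PP)\S   <
      [3,6] PP   >
        [3,5] PP/(NP\PP)   >
          [3,4] "built" : (PP/(NP\PP))/PP
          [4,5] "in" : PP
        [5,6] "found" : NP\PP
      [6,7] "cat" : ((N/PP)\S)\PP

[0,1] PP  lex  "the"
[1,2] (S/(N/PP))\PP  lex  "bone"
[0,2] S/(N/PP)  <  k=1
[2,3] S  lex  "ate"
[3,4] (PP/(NP\PP))/PP  lex  "built"
[4,5] PP  lex  "in"
[3,5] PP/(NP\PP)  >  k=4
[5,6] NP\PP  lex  "found"
[3,6] PP  >  k=5
[6,7] ((N/PP)\S)\PP  lex  "cat"
[3,7] (N/PP)\S  <  k=6
[2,7] N/PP  <  k=3
[0,7] S  >  k=2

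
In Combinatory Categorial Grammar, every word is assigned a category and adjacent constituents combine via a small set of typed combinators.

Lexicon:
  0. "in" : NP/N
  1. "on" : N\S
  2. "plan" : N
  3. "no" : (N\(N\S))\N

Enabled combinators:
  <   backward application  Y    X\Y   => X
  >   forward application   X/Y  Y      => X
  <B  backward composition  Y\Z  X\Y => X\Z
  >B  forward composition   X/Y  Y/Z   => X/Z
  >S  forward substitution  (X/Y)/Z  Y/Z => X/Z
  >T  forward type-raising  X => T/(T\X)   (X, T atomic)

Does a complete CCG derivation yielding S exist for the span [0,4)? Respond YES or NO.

NO

NP/N N\S N (N\(N\S))\N
CKY chart[0,4] = {N/(N\NP), NP, NP/(NP\NP), NP/(N\N), PP/(PP\NP), S/(S\NP)}; S ∉ chart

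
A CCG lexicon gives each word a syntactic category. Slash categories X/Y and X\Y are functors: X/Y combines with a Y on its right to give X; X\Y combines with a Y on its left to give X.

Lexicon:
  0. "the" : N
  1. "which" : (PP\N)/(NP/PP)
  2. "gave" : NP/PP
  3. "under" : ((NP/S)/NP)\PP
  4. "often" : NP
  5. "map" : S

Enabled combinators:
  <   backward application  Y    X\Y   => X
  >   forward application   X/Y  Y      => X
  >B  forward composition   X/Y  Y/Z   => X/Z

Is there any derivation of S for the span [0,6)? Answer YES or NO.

NO

N (PP\N)/(NP/PP) NP/PP ((NP/S)/NP)\PP NP S
CKY chart[0,6] = {NP}; S ∉ chart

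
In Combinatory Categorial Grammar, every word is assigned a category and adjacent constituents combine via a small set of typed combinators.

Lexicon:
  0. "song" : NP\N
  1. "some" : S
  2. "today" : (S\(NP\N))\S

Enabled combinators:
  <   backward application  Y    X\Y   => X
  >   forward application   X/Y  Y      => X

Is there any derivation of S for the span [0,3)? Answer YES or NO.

YES

[0,3] S   <
  [0,1] "song" : NP\N
  [1,3] S\(NP\N)   <
    [1,2] "some" : S
    [2,3] "today" : (S\(NP\N))\S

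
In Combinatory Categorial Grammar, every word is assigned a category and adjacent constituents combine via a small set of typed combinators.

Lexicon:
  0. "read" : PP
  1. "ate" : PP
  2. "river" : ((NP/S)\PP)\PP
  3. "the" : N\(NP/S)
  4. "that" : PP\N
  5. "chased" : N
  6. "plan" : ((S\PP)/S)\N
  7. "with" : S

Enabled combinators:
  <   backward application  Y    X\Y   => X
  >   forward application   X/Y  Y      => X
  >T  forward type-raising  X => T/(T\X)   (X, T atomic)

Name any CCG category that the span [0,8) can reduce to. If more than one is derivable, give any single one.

S

[0,8] S   <
  [0,5] PP   <
    [0,4] N   <
      [0,3] NP/S   <
        [0,1] "read" : PP
        [1,3] (NP/S)\PP   <
          [1,2] "ate" : PP
          [2,3] "river" : ((NP/S)\PP)\PP
      [3,4] "the" : N\(NP/S)
    [4,5] "that" : PP\N
  [5,8] S\PP   >
    [5,7] (S\PP)/S   <
      [5,6] "chased" : N
      [6,7] "plan" : ((S\PP)/S)\N
    [7,8] "with" : S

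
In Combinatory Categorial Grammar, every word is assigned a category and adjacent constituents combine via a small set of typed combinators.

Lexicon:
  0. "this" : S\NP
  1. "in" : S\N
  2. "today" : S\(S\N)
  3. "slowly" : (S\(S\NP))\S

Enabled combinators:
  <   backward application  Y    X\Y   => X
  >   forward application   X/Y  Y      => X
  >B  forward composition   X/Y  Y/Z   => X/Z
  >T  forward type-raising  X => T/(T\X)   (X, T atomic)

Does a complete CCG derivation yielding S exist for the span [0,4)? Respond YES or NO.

YES

[0,4] S   <
  [0,1] "this" : S\NP
  [1,4] S\(S\NP)   <
    [1,3] S   <
      [1,2] "in" : S\N
      [2,3] "today" : S\(S\N)
    [3,4] "slowly" : (S\(S\NP))\S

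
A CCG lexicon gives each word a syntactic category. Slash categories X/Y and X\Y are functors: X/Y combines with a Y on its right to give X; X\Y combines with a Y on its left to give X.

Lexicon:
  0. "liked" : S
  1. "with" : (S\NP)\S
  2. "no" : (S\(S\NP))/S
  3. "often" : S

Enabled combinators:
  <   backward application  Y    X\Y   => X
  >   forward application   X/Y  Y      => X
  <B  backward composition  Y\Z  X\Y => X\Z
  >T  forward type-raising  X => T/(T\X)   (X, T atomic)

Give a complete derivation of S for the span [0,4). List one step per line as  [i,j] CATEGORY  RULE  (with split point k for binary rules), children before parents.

[0,4] S   <
  [0,2] S\NP   <
    [0,1] "liked" : S
    [1,2] "with" : (S\NP)\S
  [2,4] S\(S\NP)   >
    [2,3] "no" : (S\(S\NP))/S
    [3,4] "often" : S

[0,1] S  lex  "liked"
[1,2] (S\NP)\S  lex  "with"
[0,2] S\NP  <  k=1
[2,3] (S\(S\NP))/S  lex  "no"
[3,4] S  lex  "often"
[2,4] S\(S\NP)  >  k=3
[0,4] S  <  k=2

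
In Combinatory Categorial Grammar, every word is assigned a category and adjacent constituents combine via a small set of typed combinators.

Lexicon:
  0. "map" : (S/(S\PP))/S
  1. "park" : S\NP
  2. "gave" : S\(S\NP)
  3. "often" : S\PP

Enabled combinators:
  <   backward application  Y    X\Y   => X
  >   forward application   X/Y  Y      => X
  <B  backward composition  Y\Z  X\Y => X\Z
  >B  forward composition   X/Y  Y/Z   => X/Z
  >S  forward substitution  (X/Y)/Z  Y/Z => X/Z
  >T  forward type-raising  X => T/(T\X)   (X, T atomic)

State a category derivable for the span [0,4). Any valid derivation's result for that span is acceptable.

S

[0,4] S   >
  [0,3] S/(S\PP)   >
    [0,1] "map" : (S/(S\PP))/S
    [1,3] S   <
      [1,2] "park" : S\NP
      [2,3] "gave" : S\(S\NP)
  [3,4] "often" : S\PP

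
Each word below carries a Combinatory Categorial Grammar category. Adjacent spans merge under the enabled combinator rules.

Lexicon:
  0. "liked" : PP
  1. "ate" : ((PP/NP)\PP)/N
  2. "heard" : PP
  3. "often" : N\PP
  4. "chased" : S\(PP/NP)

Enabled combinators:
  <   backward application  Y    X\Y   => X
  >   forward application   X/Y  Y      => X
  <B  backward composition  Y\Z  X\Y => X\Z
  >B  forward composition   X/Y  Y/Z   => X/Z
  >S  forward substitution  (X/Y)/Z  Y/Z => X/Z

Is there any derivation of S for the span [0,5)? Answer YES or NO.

[0,5] S   <
  [0,1] "liked" : PP
  [1,5] S\PP   <B
    [1,4] (PP/NP)\PP   >
      [1,2] "ate" : ((PP/NP)\PP)/N
      [2,4] N   <
        [2,3] "heard" : PP
        [3,4] "often" : N\PP
    [4,5] "chased" : S\(PP/NP)

YES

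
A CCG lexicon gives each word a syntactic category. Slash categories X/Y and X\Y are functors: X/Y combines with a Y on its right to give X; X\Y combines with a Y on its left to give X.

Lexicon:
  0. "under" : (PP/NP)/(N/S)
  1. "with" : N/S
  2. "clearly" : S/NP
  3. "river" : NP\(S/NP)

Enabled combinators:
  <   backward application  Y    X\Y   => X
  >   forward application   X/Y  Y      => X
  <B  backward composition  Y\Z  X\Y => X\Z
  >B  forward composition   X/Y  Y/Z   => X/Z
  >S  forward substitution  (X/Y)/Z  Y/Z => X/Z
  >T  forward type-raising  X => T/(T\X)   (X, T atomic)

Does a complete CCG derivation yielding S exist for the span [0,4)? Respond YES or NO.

NO

(PP/NP)/(N/S) N/S S/NP NP\(S/NP)
CKY chart[0,4] = {N/(N\PP), NP/(NP\PP), PP, PP/(NP\NP), PP/(PP\PP), S/(S\PP)}; S ∉ chart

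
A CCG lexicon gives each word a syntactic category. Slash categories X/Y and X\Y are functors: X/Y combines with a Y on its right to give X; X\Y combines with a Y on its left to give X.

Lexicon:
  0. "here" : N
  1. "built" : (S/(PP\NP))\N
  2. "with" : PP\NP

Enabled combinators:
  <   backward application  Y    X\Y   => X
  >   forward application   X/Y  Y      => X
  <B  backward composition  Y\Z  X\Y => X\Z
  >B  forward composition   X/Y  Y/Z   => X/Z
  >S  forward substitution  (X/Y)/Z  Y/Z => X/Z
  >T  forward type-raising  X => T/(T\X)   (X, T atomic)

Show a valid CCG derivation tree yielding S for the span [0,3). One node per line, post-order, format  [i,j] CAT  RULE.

[0,3] S   >
  [0,2] S/(PP\NP)   <
    [0,1] "here" : N
    [1,2] "built" : (S/(PP\NP))\N
  [2,3] "with" : PP\NP

[0,1] N  lex  "here"
[1,2] (S/(PP\NP))\N  lex  "built"
[0,2] S/(PP\NP)  <  k=1
[2,3] PP\NP  lex  "with"
[0,3] S  >  k=2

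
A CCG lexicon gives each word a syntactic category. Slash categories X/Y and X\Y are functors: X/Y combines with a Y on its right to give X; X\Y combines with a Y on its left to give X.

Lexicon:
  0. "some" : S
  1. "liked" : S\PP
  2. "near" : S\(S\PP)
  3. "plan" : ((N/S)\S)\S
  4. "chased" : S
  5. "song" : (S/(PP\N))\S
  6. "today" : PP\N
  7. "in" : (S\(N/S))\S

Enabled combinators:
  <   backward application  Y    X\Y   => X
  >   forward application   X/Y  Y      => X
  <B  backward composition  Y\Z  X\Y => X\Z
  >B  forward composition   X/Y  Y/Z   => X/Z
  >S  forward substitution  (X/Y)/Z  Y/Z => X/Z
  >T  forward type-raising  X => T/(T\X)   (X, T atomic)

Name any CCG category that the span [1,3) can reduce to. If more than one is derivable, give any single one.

S

[0,8] S   <
  [0,4] N/S   <
    [0,1] "some" : S
    [1,4] (N/S)\S   <
      [1,3] S   <
        [1,2] "liked" : S\PP
        [2,3] "near" : S\(S\PP)
      [3,4] "plan" : ((N/S)\S)\S
  [4,8] S\(N/S)   <
    [4,7] S   >
      [4,6] S/(PP\N)   <
        [4,5] "chased" : S
        [5,6] "song" : (S/(PP\N))\S
      [6,7] "today" : PP\N
    [7,8] "in" : (S\(N/S))\S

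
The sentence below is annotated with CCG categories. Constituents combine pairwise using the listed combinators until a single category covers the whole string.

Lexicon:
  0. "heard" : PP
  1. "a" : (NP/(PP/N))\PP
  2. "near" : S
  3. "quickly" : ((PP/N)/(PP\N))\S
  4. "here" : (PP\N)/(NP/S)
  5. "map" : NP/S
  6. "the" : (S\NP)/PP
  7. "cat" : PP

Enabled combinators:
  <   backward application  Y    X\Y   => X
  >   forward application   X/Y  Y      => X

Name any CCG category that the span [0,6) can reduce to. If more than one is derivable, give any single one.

NP

[0,8] S   <
  [0,6] NP   >
    [0,2] NP/(PP/N)   <
      [0,1] "heard" : PP
      [1,2] "a" : (NP/(PP/N))\PP
    [2,6] PP/N   >
      [2,4] (PP/N)/(PP\N)   <
        [2,3] "near" : S
        [3,4] "quickly" : ((PP/N)/(PP\N))\S
      [4,6] PP\N   >
        [4,5] "here" : (PP\N)/(NP/S)
        [5,6] "map" : NP/S
  [6,8] S\NP   >
    [6,7] "the" : (S\NP)/PP
    [7,8] "cat" : PP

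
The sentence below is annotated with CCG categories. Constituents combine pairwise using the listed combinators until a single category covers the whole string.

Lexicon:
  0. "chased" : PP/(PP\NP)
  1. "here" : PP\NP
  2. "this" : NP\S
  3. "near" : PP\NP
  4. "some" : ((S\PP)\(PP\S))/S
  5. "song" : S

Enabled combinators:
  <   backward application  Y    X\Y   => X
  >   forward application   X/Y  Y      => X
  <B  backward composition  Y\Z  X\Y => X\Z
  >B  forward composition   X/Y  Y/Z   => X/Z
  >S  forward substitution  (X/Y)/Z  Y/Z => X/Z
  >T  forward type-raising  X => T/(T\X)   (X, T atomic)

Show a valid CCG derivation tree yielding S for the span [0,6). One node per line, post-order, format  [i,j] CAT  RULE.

[0,6] S   <
  [0,2] PP   >
    [0,1] "chased" : PP/(PP\NP)
    [1,2] "here" : PP\NP
  [2,6] S\PP   <
    [2,4] PP\S   <B
      [2,3] "this" : NP\S
      [3,4] "near" : PP\NP
    [4,6] (S\PP)\(PP\S)   >
      [4,5] "some" : ((S\PP)\(PP\S))/S
      [5,6] "song" : S

[0,1] PP/(PP\NP)  lex  "chased"
[1,2] PP\NP  lex  "here"
[0,2] PP  >  k=1
[2,3] NP\S  lex  "this"
[3,4] PP\NP  lex  "near"
[2,4] PP\S  <B  k=3
[4,5] ((S\PP)\(PP\S))/S  lex  "some"
[5,6] S  lex  "song"
[4,6] (S\PP)\(PP\S)  >  k=5
[2,6] S\PP  <  k=4
[0,6] S  <  k=2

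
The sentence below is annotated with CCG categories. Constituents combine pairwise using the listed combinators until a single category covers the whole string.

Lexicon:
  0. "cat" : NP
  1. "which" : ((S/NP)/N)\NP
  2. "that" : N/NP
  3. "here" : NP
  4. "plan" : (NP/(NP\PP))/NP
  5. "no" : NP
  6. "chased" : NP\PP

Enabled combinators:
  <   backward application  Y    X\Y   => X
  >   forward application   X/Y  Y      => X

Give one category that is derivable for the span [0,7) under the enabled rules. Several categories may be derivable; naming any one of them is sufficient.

[0,7] S   >
  [0,4] S/NP   >
    [0,2] (S/NP)/N   <
      [0,1] "cat" : NP
      [1,2] "which" : ((S/NP)/N)\NP
    [2,4] N   >
      [2,3] "that" : N/NP
      [3,4] "here" : NP
  [4,7] NP   >
    [4,6] NP/(NP\PP)   >
      [4,5] "plan" : (NP/(NP\PP))/NP
      [5,6] "no" : NP
    [6,7] "chased" : NP\PP

S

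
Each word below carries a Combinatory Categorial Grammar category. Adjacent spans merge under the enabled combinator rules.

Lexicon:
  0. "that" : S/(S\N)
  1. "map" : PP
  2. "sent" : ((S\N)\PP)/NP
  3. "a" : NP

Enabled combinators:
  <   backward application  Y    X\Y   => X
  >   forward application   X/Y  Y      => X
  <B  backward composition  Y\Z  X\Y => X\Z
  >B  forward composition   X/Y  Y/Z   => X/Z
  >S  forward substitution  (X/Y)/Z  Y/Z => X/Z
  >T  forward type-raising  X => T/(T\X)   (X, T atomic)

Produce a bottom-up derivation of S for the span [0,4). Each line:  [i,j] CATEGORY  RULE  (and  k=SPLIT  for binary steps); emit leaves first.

[0,4] S   >
  [0,1] "that" : S/(S\N)
  [1,4] S\N   <
    [1,2] "map" : PP
    [2,4] (S\N)\PP   >
      [2,3] "sent" : ((S\N)\PP)/NP
      [3,4] "a" : NP

[0,1] S/(S\N)  lex  "that"
[1,2] PP  lex  "map"
[2,3] ((S\N)\PP)/NP  lex  "sent"
[3,4] NP  lex  "a"
[2,4] (S\N)\PP  >  k=3
[1,4] S\N  <  k=2
[0,4] S  >  k=1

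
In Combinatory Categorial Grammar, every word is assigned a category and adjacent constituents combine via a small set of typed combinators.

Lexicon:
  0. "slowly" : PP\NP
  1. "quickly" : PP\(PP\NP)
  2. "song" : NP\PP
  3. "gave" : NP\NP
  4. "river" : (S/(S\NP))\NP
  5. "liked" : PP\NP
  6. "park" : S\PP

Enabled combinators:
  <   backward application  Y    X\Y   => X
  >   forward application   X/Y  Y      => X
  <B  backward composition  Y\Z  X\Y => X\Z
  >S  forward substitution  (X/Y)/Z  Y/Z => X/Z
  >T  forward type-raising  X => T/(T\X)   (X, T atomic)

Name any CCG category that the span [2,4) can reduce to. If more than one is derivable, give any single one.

NP\PP

[0,7] S   >
  [0,5] S/(S\NP)   <
    [0,4] NP   <
      [0,2] PP   <
        [0,1] "slowly" : PP\NP
        [1,2] "quickly" : PP\(PP\NP)
      [2,4] NP\PP   <B
        [2,3] "song" : NP\PP
        [3,4] "gave" : NP\NP
    [4,5] "river" : (S/(S\NP))\NP
  [5,7] S\NP   <B
    [5,6] "liked" : PP\NP
    [6,7] "park" : S\PP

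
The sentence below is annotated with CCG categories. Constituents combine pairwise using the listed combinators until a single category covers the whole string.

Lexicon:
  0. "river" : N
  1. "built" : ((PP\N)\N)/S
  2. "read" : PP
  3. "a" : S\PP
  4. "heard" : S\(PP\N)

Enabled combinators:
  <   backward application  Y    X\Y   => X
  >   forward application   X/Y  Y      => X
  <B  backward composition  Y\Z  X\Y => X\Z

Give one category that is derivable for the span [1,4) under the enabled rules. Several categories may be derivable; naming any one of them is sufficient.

(PP\N)\N

[0,5] S   <
  [0,4] PP\N   <
    [0,1] "river" : N
    [1,4] (PP\N)\N   >
      [1,2] "built" : ((PP\N)\N)/S
      [2,4] S   <
        [2,3] "read" : PP
        [3,4] "a" : S\PP
  [4,5] "heard" : S\(PP\N)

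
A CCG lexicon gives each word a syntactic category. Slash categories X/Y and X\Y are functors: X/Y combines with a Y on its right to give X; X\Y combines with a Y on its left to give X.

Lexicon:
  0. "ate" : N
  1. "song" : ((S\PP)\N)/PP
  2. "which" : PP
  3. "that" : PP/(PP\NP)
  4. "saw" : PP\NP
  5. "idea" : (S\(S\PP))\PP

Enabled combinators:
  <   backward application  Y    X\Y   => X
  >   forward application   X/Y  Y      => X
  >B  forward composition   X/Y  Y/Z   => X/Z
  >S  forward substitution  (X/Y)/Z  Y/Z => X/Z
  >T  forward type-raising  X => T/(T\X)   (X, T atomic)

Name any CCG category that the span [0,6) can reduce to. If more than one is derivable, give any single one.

S

[0,6] S   <
  [0,3] S\PP   <
    [0,1] "ate" : N
    [1,3] (S\PP)\N   >
      [1,2] "song" : ((S\PP)\N)/PP
      [2,3] "which" : PP
  [3,6] S\(S\PP)   <
    [3,5] PP   >
      [3,4] "that" : PP/(PP\NP)
      [4,5] "saw" : PP\NP
    [5,6] "idea" : (S\(S\PP))\PP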